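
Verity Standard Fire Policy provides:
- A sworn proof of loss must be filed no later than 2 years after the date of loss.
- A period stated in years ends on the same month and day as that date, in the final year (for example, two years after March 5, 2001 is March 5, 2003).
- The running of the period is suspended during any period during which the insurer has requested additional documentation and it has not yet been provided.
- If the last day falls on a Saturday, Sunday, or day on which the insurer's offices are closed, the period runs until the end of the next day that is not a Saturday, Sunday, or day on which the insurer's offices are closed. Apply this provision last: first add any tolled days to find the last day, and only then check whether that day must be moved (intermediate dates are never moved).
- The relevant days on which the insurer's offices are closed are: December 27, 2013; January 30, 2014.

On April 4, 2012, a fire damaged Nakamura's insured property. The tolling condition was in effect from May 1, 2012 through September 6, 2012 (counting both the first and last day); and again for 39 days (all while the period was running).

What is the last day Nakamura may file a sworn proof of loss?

September 19, 2014

2 years after April 4, 2012 is April 4, 2014.
From May 1, 2012 through September 6, 2012 inclusive is 129 days; tolling adds 129 days: April 4, 2014 + 129 days = August 11, 2014.
Tolling adds 39 days: August 11, 2014 + 39 days = September 19, 2014.
September 19, 2014 is a Friday and not a day on which the insurer's offices are closed, so no extension applies.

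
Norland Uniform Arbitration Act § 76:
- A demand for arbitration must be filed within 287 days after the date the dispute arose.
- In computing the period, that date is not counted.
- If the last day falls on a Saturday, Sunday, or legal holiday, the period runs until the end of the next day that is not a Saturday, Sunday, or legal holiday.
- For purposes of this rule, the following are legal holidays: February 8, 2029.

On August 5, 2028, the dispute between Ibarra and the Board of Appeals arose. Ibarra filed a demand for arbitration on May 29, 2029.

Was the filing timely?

No

287 days after August 5, 2028 is May 19, 2029.
May 19, 2029 is Saturday; May 20, 2029 is Sunday. The next qualifying day is May 21, 2029.
The deadline is May 21, 2029; the filing on May 29, 2029 is after that date.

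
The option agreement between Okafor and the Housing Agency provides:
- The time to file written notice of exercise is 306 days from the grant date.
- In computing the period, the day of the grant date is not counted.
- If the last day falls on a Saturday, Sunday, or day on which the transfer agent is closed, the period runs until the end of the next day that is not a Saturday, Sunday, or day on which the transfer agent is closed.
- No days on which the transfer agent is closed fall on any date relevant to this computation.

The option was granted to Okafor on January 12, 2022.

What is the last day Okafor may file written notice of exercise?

November 14, 2022

306 days after January 12, 2022 is November 14, 2022.
November 14, 2022 is a Monday and not a day on which the transfer agent is closed, so no extension applies.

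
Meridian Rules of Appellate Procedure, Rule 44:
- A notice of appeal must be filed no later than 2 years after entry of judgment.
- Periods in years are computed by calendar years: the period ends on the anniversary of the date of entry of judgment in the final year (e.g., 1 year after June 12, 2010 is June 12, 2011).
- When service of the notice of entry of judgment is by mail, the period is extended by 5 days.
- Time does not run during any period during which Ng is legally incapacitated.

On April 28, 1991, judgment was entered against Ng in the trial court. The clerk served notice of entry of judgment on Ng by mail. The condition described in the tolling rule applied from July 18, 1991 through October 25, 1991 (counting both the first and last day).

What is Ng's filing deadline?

August 11, 1993

2 years after April 28, 1991 is April 28, 1993.
Service was by mail, adding 5 days: April 28, 1993 + 5 days = May 3, 1993.
From July 18, 1991 through October 25, 1991 inclusive is 100 days; tolling adds 100 days: May 3, 1993 + 100 days = August 11, 1993.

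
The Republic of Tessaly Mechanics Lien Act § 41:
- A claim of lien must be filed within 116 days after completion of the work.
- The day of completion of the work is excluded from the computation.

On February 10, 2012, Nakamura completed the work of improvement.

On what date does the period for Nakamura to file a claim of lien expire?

June 5, 2012

116 days after February 10, 2012 is June 5, 2012.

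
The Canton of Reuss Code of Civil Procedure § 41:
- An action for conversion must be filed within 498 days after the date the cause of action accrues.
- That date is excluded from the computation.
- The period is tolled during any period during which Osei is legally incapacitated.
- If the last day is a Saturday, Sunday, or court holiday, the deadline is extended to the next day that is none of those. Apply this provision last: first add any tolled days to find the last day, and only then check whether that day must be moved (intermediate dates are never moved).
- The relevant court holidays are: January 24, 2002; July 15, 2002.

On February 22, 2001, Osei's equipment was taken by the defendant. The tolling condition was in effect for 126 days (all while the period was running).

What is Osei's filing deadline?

November 8, 2002

498 days after February 22, 2001 is July 5, 2002.
Tolling adds 126 days: July 5, 2002 + 126 days = November 8, 2002.
November 8, 2002 is a Friday and not a court holiday, so no extension applies.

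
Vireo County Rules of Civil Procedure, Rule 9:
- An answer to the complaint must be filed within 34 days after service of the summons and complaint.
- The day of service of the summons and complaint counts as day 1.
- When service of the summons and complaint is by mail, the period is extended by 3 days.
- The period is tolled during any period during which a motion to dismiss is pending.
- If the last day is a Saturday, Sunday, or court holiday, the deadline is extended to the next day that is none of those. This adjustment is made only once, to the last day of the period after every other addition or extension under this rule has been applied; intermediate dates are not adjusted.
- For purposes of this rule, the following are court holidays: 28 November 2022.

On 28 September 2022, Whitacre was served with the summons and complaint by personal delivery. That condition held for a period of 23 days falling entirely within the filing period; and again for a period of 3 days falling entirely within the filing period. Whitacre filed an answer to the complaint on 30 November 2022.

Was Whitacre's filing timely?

Counting 28 September 2022 as day 1, day 34 is October 31, 2022.
Service was not by mail, so no mail extension applies.
Tolling adds 23 days: October 31, 2022 + 23 days = November 23, 2022.
Tolling adds 3 days: November 23, 2022 + 3 days = November 26, 2022.
November 26, 2022 is Saturday; November 27, 2022 is Sunday; November 28, 2022 is a listed holiday. The next qualifying day is November 29, 2022.
The deadline is November 29, 2022; the filing on November 30, 2022 is after that date.

No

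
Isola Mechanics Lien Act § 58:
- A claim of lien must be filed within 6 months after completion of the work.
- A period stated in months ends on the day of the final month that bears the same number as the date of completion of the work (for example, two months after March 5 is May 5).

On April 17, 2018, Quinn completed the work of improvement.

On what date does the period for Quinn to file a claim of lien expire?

October 17, 2018

6 months after April 17, 2018 is October 17, 2018.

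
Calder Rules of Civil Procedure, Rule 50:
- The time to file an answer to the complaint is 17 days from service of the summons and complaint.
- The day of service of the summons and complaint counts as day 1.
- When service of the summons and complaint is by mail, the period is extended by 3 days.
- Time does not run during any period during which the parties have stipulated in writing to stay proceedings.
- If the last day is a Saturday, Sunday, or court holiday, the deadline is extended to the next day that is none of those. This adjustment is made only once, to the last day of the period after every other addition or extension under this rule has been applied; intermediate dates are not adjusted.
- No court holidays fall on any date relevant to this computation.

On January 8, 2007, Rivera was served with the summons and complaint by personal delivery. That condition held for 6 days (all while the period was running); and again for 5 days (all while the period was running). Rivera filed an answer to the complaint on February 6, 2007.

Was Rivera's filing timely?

No

Counting January 8, 2007 as day 1, day 17 is January 24, 2007.
Service was not by mail, so no mail extension applies.
Tolling adds 6 days: January 24, 2007 + 6 days = January 30, 2007.
Tolling adds 5 days: January 30, 2007 + 5 days = February 4, 2007.
February 4, 2007 is Sunday. The next qualifying day is February 5, 2007.
The deadline is February 5, 2007; the filing on February 6, 2007 is after that date.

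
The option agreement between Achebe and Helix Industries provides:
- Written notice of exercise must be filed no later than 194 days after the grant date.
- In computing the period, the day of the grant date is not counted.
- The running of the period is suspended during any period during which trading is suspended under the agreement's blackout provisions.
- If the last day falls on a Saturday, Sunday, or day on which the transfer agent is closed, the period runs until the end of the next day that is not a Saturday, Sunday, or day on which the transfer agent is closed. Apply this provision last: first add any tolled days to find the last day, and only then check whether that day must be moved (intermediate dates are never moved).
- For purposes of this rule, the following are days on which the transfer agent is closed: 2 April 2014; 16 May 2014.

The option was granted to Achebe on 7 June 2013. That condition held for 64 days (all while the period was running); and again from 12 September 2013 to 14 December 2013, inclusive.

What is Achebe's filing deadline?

May 26, 2014

194 days after 7 June 2013 is December 18, 2013.
Tolling adds 64 days: December 18, 2013 + 64 days = February 20, 2014.
From September 12, 2013 through December 14, 2013 inclusive is 94 days; tolling adds 94 days: February 20, 2014 + 94 days = May 25, 2014.
May 25, 2014 is Sunday. The next qualifying day is May 26, 2014.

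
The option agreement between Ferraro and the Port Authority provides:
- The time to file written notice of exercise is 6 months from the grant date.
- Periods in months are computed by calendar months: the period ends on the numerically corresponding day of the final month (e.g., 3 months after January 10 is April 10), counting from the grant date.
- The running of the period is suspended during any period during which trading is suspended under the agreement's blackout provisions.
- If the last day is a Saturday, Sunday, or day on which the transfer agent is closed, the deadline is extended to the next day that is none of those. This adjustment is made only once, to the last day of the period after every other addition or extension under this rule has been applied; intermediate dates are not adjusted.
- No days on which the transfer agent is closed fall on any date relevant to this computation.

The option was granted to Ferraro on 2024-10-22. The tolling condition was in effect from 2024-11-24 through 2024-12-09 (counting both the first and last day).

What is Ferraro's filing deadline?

May 8, 2025

6 months after 2024-10-22 is April 22, 2025.
From November 24, 2024 through December 9, 2024 inclusive is 16 days; tolling adds 16 days: April 22, 2025 + 16 days = May 8, 2025.
May 8, 2025 is a Thursday and not a day on which the transfer agent is closed, so no extension applies.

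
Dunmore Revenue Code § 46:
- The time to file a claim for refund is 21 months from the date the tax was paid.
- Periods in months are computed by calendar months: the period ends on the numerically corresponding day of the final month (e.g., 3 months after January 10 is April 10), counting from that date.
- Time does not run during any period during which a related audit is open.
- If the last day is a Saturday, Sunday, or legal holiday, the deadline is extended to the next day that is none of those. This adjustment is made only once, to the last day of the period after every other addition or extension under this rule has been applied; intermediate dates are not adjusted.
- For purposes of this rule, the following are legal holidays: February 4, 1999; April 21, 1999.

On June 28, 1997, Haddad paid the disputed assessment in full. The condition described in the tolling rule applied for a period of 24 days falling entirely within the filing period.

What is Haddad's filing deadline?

21 months after June 28, 1997 is March 28, 1999.
Tolling adds 24 days: March 28, 1999 + 24 days = April 21, 1999.
April 21, 1999 is a listed holiday. The next qualifying day is April 22, 1999.

April 22, 1999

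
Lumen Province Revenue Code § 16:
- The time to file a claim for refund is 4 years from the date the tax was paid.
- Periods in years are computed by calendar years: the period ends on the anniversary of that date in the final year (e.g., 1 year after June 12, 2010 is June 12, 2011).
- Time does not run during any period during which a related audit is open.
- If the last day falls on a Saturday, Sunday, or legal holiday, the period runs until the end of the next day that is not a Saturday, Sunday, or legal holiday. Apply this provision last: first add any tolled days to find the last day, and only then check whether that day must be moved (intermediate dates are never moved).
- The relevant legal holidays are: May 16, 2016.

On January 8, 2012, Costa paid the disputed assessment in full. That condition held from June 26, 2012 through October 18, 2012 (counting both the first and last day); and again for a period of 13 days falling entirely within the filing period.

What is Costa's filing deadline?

4 years after January 8, 2012 is January 8, 2016.
From June 26, 2012 through October 18, 2012 inclusive is 115 days; tolling adds 115 days: January 8, 2016 + 115 days = May 2, 2016.
Tolling adds 13 days: May 2, 2016 + 13 days = May 15, 2016.
May 15, 2016 is Sunday; May 16, 2016 is a listed holiday. The next qualifying day is May 17, 2016.

May 17, 2016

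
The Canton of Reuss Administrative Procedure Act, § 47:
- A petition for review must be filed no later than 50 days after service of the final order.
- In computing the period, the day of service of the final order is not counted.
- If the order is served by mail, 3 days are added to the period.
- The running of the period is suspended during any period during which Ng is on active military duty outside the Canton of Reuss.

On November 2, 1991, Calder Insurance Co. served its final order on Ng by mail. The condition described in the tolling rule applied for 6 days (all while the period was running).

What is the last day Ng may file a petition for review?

December 31, 1991

50 days after November 2, 1991 is December 22, 1991.
Service was by mail, adding 3 days: December 22, 1991 + 3 days = December 25, 1991.
Tolling adds 6 days: December 25, 1991 + 6 days = December 31, 1991.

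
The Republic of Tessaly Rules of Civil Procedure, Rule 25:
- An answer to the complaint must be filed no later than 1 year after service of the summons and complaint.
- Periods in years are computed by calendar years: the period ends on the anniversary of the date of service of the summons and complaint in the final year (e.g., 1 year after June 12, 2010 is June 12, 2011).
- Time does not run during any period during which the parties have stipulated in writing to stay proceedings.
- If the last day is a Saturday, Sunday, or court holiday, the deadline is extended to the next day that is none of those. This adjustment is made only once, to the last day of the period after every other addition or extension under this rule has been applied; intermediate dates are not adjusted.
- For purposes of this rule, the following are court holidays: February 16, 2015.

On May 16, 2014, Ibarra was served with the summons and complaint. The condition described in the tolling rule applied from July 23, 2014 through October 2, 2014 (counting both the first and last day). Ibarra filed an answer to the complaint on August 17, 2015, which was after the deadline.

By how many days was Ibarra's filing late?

21 days

1 year after May 16, 2014 is May 16, 2015.
From July 23, 2014 through October 2, 2014 inclusive is 72 days; tolling adds 72 days: May 16, 2015 + 72 days = July 27, 2015.
July 27, 2015 is a Monday and not a court holiday, so no extension applies.
The deadline is July 27, 2015; from July 27, 2015 to August 17, 2015 is 21 days.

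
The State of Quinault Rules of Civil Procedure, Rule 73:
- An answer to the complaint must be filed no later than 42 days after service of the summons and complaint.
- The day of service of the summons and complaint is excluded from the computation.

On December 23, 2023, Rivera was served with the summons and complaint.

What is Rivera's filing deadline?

42 days after December 23, 2023 is February 3, 2024.

February 3, 2024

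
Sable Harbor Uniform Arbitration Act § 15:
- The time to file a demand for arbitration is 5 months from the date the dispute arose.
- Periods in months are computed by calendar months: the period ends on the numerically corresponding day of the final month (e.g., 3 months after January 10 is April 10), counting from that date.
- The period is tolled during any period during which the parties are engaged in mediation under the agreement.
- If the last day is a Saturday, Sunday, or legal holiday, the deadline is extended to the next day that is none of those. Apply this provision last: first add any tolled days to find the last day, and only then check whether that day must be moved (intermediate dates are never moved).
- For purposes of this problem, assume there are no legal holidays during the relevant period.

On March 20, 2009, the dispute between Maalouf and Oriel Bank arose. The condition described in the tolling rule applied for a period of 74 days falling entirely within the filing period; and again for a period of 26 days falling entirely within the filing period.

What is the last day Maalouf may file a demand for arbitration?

5 months after March 20, 2009 is August 20, 2009.
Tolling adds 74 days: August 20, 2009 + 74 days = November 2, 2009.
Tolling adds 26 days: November 2, 2009 + 26 days = November 28, 2009.
November 28, 2009 is Saturday; November 29, 2009 is Sunday. The next qualifying day is November 30, 2009.

November 30, 2009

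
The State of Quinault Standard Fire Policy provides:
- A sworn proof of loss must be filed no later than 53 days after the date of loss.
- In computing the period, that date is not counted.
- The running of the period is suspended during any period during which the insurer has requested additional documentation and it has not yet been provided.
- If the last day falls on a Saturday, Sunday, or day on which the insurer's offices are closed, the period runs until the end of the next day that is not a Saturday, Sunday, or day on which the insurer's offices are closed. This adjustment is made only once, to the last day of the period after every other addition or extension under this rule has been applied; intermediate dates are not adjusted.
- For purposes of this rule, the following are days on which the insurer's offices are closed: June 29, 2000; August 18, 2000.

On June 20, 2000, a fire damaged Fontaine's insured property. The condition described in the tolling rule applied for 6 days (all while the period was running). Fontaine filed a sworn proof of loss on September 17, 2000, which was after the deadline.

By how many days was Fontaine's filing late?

27 days

53 days after June 20, 2000 is August 12, 2000.
Tolling adds 6 days: August 12, 2000 + 6 days = August 18, 2000.
August 18, 2000 is a listed holiday; August 19, 2000 is Saturday; August 20, 2000 is Sunday. The next qualifying day is August 21, 2000.
The deadline is August 21, 2000; from August 21, 2000 to September 17, 2000 is 27 days.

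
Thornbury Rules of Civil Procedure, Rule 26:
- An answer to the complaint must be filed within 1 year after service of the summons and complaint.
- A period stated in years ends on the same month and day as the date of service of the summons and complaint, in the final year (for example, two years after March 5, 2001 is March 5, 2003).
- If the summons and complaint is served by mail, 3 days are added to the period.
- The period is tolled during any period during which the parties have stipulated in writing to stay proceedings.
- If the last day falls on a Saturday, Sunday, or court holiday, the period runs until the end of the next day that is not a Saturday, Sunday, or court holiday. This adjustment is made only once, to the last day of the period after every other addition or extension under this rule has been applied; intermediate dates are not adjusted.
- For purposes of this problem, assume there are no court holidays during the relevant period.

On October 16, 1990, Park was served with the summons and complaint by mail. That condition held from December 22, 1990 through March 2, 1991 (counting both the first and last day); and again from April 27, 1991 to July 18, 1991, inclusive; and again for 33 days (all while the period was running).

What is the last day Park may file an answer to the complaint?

1 year after October 16, 1990 is October 16, 1991.
Service was by mail, adding 3 days: October 16, 1991 + 3 days = October 19, 1991.
From December 22, 1990 through March 2, 1991 inclusive is 71 days; tolling adds 71 days: October 19, 1991 + 71 days = December 29, 1991.
From April 27, 1991 through July 18, 1991 inclusive is 83 days; tolling adds 83 days: December 29, 1991 + 83 days = March 21, 1992.
Tolling adds 33 days: March 21, 1992 + 33 days = April 23, 1992.
April 23, 1992 is a Thursday and not a court holiday, so no extension applies.

April 23, 1992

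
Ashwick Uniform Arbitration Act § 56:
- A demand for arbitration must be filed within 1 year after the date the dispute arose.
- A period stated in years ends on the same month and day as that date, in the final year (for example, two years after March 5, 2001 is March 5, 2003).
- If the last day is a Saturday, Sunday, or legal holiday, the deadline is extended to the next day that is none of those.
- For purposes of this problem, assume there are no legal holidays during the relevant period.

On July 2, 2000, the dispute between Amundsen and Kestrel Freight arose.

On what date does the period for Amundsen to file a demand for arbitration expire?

July 2, 2001

1 year after July 2, 2000 is July 2, 2001.
July 2, 2001 is a Monday and not a legal holiday, so no extension applies.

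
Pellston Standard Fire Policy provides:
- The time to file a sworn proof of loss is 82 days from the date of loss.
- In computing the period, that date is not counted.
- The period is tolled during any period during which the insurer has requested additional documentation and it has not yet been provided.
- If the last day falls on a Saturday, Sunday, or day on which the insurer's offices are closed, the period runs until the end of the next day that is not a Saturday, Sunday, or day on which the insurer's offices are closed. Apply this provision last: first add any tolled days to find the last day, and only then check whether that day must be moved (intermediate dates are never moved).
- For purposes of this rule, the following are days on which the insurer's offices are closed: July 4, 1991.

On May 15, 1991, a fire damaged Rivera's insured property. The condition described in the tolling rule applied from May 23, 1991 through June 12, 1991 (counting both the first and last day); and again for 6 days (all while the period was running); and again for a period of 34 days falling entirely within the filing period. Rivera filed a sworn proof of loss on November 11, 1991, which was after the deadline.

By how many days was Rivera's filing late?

35 days

82 days after May 15, 1991 is August 5, 1991.
From May 23, 1991 through June 12, 1991 inclusive is 21 days; tolling adds 21 days: August 5, 1991 + 21 days = August 26, 1991.
Tolling adds 6 days: August 26, 1991 + 6 days = September 1, 1991.
Tolling adds 34 days: September 1, 1991 + 34 days = October 5, 1991.
October 5, 1991 is Saturday; October 6, 1991 is Sunday. The next qualifying day is October 7, 1991.
The deadline is October 7, 1991; from October 7, 1991 to November 11, 1991 is 35 days.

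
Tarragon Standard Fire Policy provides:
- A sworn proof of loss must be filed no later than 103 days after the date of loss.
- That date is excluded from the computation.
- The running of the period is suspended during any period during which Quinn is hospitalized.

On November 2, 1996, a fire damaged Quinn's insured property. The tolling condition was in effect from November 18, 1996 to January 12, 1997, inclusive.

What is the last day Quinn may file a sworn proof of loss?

April 10, 1997

103 days after November 2, 1996 is February 13, 1997.
From November 18, 1996 through January 12, 1997 inclusive is 56 days; tolling adds 56 days: February 13, 1997 + 56 days = April 10, 1997.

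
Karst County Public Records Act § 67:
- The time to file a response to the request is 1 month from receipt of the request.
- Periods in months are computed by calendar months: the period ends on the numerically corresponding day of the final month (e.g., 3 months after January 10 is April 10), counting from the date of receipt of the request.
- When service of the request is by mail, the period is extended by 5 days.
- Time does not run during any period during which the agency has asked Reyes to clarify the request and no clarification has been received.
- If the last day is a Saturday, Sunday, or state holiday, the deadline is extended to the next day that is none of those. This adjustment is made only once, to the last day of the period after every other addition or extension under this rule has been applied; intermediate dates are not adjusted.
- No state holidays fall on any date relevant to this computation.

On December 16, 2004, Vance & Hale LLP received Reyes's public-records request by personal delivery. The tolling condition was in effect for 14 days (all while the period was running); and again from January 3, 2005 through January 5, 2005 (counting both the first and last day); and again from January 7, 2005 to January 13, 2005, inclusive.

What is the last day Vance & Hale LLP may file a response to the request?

1 month after December 16, 2004 is January 16, 2005.
Service was not by mail, so no mail extension applies.
Tolling adds 14 days: January 16, 2005 + 14 days = January 30, 2005.
From January 3, 2005 through January 5, 2005 inclusive is 3 days; tolling adds 3 days: January 30, 2005 + 3 days = February 2, 2005.
From January 7, 2005 through January 13, 2005 inclusive is 7 days; tolling adds 7 days: February 2, 2005 + 7 days = February 9, 2005.
February 9, 2005 is a Wednesday and not a state holiday, so no extension applies.

February 9, 2005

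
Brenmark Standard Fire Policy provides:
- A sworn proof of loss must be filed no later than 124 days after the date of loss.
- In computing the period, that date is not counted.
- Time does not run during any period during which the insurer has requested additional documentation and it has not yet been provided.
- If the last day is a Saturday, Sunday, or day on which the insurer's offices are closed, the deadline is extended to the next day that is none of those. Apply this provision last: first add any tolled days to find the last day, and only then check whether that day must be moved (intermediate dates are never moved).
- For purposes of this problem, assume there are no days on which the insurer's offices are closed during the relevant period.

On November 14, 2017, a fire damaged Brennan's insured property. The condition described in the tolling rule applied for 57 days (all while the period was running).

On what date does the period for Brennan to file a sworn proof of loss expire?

124 days after November 14, 2017 is March 18, 2018.
Tolling adds 57 days: March 18, 2018 + 57 days = May 14, 2018.
May 14, 2018 is a Monday and not a day on which the insurer's offices are closed, so no extension applies.

May 14, 2018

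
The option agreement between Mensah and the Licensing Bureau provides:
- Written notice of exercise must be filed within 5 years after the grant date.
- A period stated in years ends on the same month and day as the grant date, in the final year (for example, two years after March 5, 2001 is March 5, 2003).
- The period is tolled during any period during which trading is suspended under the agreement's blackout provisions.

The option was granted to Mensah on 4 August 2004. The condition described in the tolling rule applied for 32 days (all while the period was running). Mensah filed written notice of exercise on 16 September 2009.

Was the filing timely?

5 years after 4 August 2004 is August 4, 2009.
Tolling adds 32 days: August 4, 2009 + 32 days = September 5, 2009.
The deadline is September 5, 2009; the filing on September 16, 2009 is after that date.

No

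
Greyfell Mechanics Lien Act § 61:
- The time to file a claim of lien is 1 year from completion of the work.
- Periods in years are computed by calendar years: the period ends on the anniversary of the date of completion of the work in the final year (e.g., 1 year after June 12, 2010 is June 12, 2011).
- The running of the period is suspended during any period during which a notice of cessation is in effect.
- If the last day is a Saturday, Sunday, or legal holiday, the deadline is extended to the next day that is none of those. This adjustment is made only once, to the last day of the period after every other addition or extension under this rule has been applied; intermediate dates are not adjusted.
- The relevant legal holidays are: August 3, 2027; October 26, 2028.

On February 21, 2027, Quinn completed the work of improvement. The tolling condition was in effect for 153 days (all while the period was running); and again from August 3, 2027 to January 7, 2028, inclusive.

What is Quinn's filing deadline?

1 year after February 21, 2027 is February 21, 2028.
Tolling adds 153 days: February 21, 2028 + 153 days = July 23, 2028.
From August 3, 2027 through January 7, 2028 inclusive is 158 days; tolling adds 158 days: July 23, 2028 + 158 days = December 28, 2028.
December 28, 2028 is a Thursday and not a legal holiday, so no extension applies.

December 28, 2028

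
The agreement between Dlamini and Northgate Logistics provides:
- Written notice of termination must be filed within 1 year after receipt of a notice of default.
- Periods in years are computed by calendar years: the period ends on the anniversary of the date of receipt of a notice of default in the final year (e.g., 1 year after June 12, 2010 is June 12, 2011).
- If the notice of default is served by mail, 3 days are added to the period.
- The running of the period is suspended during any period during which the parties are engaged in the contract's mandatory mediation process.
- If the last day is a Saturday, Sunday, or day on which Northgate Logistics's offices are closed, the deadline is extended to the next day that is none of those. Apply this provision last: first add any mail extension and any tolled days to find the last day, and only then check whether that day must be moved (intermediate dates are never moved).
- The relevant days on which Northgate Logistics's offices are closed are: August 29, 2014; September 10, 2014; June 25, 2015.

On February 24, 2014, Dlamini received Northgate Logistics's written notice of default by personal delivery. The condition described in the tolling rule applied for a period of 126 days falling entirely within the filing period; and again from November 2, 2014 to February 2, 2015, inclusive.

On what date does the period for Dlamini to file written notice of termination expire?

1 year after February 24, 2014 is February 24, 2015.
Service was not by mail, so no mail extension applies.
Tolling adds 126 days: February 24, 2015 + 126 days = June 30, 2015.
From November 2, 2014 through February 2, 2015 inclusive is 93 days; tolling adds 93 days: June 30, 2015 + 93 days = October 1, 2015.
October 1, 2015 is a Thursday and not a day on which Northgate Logistics's offices are closed, so no extension applies.

October 1, 2015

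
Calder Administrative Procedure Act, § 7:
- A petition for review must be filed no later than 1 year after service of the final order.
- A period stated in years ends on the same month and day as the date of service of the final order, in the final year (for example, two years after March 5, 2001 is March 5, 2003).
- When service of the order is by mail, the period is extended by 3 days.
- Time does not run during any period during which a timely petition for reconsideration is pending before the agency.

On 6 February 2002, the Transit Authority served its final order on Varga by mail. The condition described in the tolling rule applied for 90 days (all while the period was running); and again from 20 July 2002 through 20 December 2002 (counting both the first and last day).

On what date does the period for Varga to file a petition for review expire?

1 year after 6 February 2002 is February 6, 2003.
Service was by mail, adding 3 days: February 6, 2003 + 3 days = February 9, 2003.
Tolling adds 90 days: February 9, 2003 + 90 days = May 10, 2003.
From July 20, 2002 through December 20, 2002 inclusive is 154 days; tolling adds 154 days: May 10, 2003 + 154 days = October 11, 2003.

October 11, 2003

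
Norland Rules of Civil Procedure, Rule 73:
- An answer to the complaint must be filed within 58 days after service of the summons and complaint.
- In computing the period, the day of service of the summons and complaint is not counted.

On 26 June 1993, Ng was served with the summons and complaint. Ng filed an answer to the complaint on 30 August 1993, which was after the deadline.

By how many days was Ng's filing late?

58 days after 26 June 1993 is August 23, 1993.
The deadline is August 23, 1993; from August 23, 1993 to August 30, 1993 is 7 days.

7 days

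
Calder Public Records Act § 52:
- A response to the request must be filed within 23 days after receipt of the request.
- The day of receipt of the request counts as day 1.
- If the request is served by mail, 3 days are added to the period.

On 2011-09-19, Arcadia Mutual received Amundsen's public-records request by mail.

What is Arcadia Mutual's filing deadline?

Counting 2011-09-19 as day 1, day 23 is October 11, 2011.
Service was by mail, adding 3 days: October 11, 2011 + 3 days = October 14, 2011.

October 14, 2011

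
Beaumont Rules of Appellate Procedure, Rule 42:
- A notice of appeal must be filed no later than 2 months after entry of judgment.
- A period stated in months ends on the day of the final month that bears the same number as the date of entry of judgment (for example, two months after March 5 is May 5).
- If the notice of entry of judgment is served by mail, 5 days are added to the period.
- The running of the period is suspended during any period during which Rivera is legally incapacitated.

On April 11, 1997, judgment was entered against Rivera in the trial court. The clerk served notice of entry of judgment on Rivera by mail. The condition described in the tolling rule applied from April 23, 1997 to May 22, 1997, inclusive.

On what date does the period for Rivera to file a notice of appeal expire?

2 months after April 11, 1997 is June 11, 1997.
Service was by mail, adding 5 days: June 11, 1997 + 5 days = June 16, 1997.
From April 23, 1997 through May 22, 1997 inclusive is 30 days; tolling adds 30 days: June 16, 1997 + 30 days = July 16, 1997.

July 16, 1997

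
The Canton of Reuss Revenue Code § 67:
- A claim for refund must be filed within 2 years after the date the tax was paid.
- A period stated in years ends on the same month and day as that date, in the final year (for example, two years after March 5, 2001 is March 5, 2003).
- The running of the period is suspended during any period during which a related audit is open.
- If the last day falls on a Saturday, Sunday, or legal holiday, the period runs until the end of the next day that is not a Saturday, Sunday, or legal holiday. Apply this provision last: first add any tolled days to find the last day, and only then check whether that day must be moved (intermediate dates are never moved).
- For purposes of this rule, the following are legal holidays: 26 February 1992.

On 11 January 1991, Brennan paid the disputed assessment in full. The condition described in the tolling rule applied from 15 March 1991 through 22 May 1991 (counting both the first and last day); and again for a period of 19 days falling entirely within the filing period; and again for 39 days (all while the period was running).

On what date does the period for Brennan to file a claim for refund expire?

May 18, 1993

2 years after 11 January 1991 is January 11, 1993.
From March 15, 1991 through May 22, 1991 inclusive is 69 days; tolling adds 69 days: January 11, 1993 + 69 days = March 21, 1993.
Tolling adds 19 days: March 21, 1993 + 19 days = April 9, 1993.
Tolling adds 39 days: April 9, 1993 + 39 days = May 18, 1993.
May 18, 1993 is a Tuesday and not a legal holiday, so no extension applies.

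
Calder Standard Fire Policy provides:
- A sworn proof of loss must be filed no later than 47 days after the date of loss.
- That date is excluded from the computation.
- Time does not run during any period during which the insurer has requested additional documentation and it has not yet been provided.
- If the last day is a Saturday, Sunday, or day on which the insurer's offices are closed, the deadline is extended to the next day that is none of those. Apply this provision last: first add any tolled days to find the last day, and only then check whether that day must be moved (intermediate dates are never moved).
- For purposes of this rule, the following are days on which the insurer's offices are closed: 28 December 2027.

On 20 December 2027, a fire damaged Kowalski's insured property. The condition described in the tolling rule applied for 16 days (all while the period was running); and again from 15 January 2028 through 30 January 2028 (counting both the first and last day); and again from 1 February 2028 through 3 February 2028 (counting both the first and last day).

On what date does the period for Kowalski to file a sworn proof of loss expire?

March 13, 2028

47 days after 20 December 2027 is February 5, 2028.
Tolling adds 16 days: February 5, 2028 + 16 days = February 21, 2028.
From January 15, 2028 through January 30, 2028 inclusive is 16 days; tolling adds 16 days: February 21, 2028 + 16 days = March 8, 2028.
From February 1, 2028 through February 3, 2028 inclusive is 3 days; tolling adds 3 days: March 8, 2028 + 3 days = March 11, 2028.
March 11, 2028 is Saturday; March 12, 2028 is Sunday. The next qualifying day is March 13, 2028.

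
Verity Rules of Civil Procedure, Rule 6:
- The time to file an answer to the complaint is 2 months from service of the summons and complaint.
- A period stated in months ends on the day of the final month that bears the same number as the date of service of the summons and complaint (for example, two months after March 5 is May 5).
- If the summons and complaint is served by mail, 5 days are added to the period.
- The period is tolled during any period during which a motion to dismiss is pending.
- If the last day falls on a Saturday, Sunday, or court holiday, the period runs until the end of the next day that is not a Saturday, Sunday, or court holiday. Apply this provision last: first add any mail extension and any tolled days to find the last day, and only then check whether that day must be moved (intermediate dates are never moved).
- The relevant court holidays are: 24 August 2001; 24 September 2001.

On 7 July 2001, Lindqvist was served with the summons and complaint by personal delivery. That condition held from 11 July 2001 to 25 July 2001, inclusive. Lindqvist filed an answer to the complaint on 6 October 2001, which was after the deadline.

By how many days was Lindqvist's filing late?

2 months after 7 July 2001 is September 7, 2001.
Service was not by mail, so no mail extension applies.
From July 11, 2001 through July 25, 2001 inclusive is 15 days; tolling adds 15 days: September 7, 2001 + 15 days = September 22, 2001.
September 22, 2001 is Saturday; September 23, 2001 is Sunday; September 24, 2001 is a listed holiday. The next qualifying day is September 25, 2001.
The deadline is September 25, 2001; from September 25, 2001 to October 6, 2001 is 11 days.

11 days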